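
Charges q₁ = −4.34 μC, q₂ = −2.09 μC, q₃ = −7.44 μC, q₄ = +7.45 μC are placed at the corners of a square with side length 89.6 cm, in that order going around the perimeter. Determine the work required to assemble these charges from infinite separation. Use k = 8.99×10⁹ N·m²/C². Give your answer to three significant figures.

-0.515 J

The work to assemble the configuration equals its total potential energy, U = Σ kqᵢqⱼ/rᵢⱼ over all pairs.
The four side pairs have separation 0.896 m and the two diagonal pairs 1.27 m.
Summing all 6 pair terms gives U = -0.515 J.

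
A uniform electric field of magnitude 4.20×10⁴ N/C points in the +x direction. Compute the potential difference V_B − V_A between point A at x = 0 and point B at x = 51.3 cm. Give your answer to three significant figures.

-2.15×10⁴ V

In a uniform field, potential decreases in the direction of E: V_B − V_A = −E·Δx.
V_B − V_A = −(4.20×10⁴ V/m)(0.513 m) = -2.15×10⁴ V.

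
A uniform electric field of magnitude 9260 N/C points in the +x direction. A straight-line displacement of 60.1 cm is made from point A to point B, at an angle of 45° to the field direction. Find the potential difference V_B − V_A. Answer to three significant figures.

Only the component of displacement along E changes the potential: ΔV = −E·d·cosθ.
ΔV = −(9260 V/m)(0.601 m)cos45° = -3940 V.

-3940 V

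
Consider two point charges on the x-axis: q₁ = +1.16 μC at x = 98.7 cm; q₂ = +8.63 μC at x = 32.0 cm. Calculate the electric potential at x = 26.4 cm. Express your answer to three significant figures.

1.40×10⁶ V

Electric potential is a scalar, so the contributions from each charge add algebraically: V = Σ kqᵢ/rᵢ.
Distances from the field point to each charge: r₁ = 0.723 m, r₂ = 0.0560 m.
V = k[(1.16×10⁻⁶)/(0.723) + (8.63×10⁻⁶)/(0.0560)] = 1.40×10⁶ V.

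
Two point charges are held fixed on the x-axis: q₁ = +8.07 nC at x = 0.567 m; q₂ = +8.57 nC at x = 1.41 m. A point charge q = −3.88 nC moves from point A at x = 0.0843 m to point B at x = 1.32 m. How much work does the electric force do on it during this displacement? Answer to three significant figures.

The work done by the electric force is W_field = −ΔU = −q(V_B − V_A) = q(V_A − V_B).
At A: distances to the source charges are 0.483 m, 1.33 m; V_A = Σ kqᵢ/rᵢ = 208 V.
At B: distances to the source charges are 0.753 m, 0.0900 m; V_B = Σ kqᵢ/rᵢ = 952 V.
ΔV = V_B − V_A = 744 V.
W_field = −qΔV = −(-3.88×10⁻⁹ C)(744 V) = 2.89×10⁻⁶ J.

2.89×10⁻⁶ J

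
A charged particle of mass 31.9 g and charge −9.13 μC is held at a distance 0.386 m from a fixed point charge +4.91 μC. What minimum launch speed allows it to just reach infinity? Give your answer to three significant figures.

To just escape, total mechanical energy must reach zero at infinity: ½mv²_min + U = 0, so ½mv²_min = −U = |kQq|/r.
|U| = |kQq|/r = (8.99×10⁹ N·m²/C²)(4.91×10⁻⁶)(9.13×10⁻⁶)/(0.386) = 1.04 J.
v_min = √(2|U|/m) = √(2·1.04/0.0319) = 8.09 m/s.

8.09 m/s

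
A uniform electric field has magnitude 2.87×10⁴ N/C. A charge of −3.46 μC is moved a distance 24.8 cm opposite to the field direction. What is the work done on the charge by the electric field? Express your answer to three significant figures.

0.0246 J

The potential change for a displacement 24.8 cm opposite to the field direction is ΔV = +Ed = 7120 V.
W_field = −qΔV = 0.0246 J.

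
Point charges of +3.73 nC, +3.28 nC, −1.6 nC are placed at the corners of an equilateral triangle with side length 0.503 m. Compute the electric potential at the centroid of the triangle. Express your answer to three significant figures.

167 V

The total potential is the scalar sum of each charge's contribution, V = Σ kqᵢ/rᵢ.
The distance from each vertex to the centroid is a/√3 = 0.290 m.
V = k[(3.73×10⁻⁹)/(0.290) + (3.28×10⁻⁹)/(0.290) + (-1.60×10⁻⁹)/(0.290)] = 167 V.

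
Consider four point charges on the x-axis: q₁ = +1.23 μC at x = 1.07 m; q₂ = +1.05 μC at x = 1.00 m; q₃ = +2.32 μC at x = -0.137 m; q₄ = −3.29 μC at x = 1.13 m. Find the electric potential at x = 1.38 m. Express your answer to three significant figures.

-4.40×10⁴ V

The total potential is the scalar sum of each charge's contribution, V = Σ kqᵢ/rᵢ.
Distances from the field point to each charge: r₁ = 0.310 m, r₂ = 0.380 m, r₃ = 1.52 m, r₄ = 0.250 m.
V = k[(1.23×10⁻⁶)/(0.310) + (1.05×10⁻⁶)/(0.380) + (2.32×10⁻⁶)/(1.52) + (-3.29×10⁻⁶)/(0.250)] = -4.40×10⁴ V.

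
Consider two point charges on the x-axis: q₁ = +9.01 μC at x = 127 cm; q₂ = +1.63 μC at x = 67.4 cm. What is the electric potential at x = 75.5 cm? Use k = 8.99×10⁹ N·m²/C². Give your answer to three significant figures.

The total potential is the scalar sum of each charge's contribution, V = Σ kqᵢ/rᵢ.
Distances from the field point to each charge: r₁ = 0.515 m, r₂ = 0.0810 m.
V = k[(9.01×10⁻⁶)/(0.515) + (1.63×10⁻⁶)/(0.0810)] = 3.38×10⁵ V.

3.38×10⁵ V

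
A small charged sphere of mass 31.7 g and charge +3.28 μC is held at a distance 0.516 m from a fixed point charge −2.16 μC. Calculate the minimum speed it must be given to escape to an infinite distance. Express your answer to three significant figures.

2.79 m/s

To just escape, total mechanical energy must reach zero at infinity: ½mv²_min + U = 0, so ½mv²_min = −U = |kQq|/r.
|U| = |kQq|/r = (8.99×10⁹ N·m²/C²)(2.16×10⁻⁶)(3.28×10⁻⁶)/(0.516) = 0.123 J.
v_min = √(2|U|/m) = √(2·0.123/0.0317) = 2.79 m/s.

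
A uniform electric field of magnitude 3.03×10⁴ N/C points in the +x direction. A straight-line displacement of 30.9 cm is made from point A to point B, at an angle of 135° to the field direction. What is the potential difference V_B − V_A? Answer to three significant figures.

6620 V

Only the component of displacement along E changes the potential: ΔV = −E·d·cosθ.
ΔV = −(3.03×10⁴ V/m)(0.309 m)cos135° = 6620 V.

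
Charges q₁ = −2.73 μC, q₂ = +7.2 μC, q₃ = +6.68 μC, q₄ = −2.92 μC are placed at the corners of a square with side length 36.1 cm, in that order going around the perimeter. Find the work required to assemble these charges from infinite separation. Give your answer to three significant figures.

-0.270 J

The assembly work is the sum of pairwise potential energies, U = Σ_{i<j} kqᵢqⱼ/rᵢⱼ.
The four side pairs have separation 0.361 m and the two diagonal pairs 0.511 m.
Summing all 6 pair terms gives U = -0.270 J.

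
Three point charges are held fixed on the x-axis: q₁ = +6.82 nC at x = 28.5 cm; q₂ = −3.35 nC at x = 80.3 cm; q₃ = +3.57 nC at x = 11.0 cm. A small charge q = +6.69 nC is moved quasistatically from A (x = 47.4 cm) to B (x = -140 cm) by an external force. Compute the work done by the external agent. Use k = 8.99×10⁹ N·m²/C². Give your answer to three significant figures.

For quasistatic motion the external work equals the change in potential energy: W_ext = qΔV = q(V_B − V_A).
At A: distances to the source charges are 0.189 m, 0.329 m, 0.364 m; V_A = Σ kqᵢ/rᵢ = 321 V.
At B: distances to the source charges are 1.68 m, 2.20 m, 1.51 m; V_B = Σ kqᵢ/rᵢ = 44.0 V.
ΔV = V_B − V_A = -277 V.
W_ext = qΔV = (6.69×10⁻⁹ C)(-277 V) = -1.85×10⁻⁶ J.

-1.85×10⁻⁶ J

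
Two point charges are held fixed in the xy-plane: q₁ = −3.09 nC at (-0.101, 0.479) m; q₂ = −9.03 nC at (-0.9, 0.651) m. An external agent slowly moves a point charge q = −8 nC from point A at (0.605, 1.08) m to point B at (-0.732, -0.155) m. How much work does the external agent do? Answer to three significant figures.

3.83×10⁻⁷ J

For quasistatic motion the external work equals the change in potential energy: W_ext = qΔV = q(V_B − V_A).
At A: distances to the source charges are 0.927 m, 1.56 m; V_A = Σ kqᵢ/rᵢ = -81.8 V.
At B: distances to the source charges are 0.894 m, 0.823 m; V_B = Σ kqᵢ/rᵢ = -130 V.
ΔV = V_B − V_A = -47.8 V.
W_ext = qΔV = (-8.00×10⁻⁹ C)(-47.8 V) = 3.83×10⁻⁷ J.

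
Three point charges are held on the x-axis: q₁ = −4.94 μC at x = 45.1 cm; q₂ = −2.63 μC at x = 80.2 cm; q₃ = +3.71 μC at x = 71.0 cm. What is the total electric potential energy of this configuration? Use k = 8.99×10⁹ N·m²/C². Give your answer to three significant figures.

The work to assemble the configuration equals its total potential energy, U = Σ kqᵢqⱼ/rᵢⱼ over all pairs.
Pair separations: r₁₂ = 0.351 m, r₁₃ = 0.259 m, r₂₃ = 0.0920 m.
U = (0.333) + (-0.636) + (-0.953) = -1.26 J.

-1.26 J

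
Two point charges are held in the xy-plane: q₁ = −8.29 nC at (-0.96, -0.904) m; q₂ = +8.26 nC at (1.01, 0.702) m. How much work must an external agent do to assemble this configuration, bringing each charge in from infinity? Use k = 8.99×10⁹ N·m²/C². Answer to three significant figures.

-2.42×10⁻⁷ J

The work to assemble the configuration equals its total potential energy, U = Σ kqᵢqⱼ/rᵢⱼ over all pairs.
Pair separations: r₁₂ = 2.54 m.
U = (-2.42×10⁻⁷) = -2.42×10⁻⁷ J.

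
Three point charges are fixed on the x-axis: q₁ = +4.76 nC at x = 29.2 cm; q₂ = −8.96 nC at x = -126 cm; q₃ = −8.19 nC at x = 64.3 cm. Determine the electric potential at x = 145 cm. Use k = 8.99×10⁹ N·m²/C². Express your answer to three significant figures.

-84.0 V

The total potential is the scalar sum of each charge's contribution, V = Σ kqᵢ/rᵢ.
Distances from the field point to each charge: r₁ = 1.16 m, r₂ = 2.71 m, r₃ = 0.807 m.
V = k[(4.76×10⁻⁹)/(1.16) + (-8.96×10⁻⁹)/(2.71) + (-8.19×10⁻⁹)/(0.807)] = -84.0 V.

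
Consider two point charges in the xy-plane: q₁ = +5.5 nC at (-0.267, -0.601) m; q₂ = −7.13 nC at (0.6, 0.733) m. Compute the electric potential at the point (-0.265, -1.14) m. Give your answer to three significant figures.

The total potential is the scalar sum of each charge's contribution, V = Σ kqᵢ/rᵢ.
Distances from the field point to each charge: r₁ = 0.539 m, r₂ = 2.06 m.
V = k[(5.50×10⁻⁹)/(0.539) + (-7.13×10⁻⁹)/(2.06)] = 60.7 V.

60.7 V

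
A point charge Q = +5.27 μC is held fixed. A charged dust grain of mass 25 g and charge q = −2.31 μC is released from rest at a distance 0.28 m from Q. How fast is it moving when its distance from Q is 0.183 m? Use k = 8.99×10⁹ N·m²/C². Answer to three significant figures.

Only the electrostatic force acts, so mechanical energy is conserved: ½mv² = U₁ − U₂ = kQq(1/r₁ − 1/r₂).
U₁ − U₂ = (8.99×10⁹ N·m²/C²)(5.27×10⁻⁶ C)(-2.31×10⁻⁶ C)(1/0.280 − 1/0.183) = 0.207 J.
v = √(2·0.207/0.0250) = 4.07 m/s.

4.07 m/s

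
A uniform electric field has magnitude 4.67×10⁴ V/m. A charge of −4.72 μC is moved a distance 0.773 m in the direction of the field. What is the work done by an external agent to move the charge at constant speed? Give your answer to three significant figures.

The potential change for a displacement 0.773 m in the direction of the field is ΔV = −Ed = -3.61×10⁴ V.
W_ext = qΔV = 0.170 J.

0.170 J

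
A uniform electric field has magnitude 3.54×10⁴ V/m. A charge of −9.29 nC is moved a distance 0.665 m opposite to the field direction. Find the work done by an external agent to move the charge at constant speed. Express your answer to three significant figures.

-2.19×10⁻⁴ J

The potential change for a displacement 0.665 m opposite to the field direction is ΔV = +Ed = 2.35×10⁴ V.
W_ext = qΔV = -2.19×10⁻⁴ J.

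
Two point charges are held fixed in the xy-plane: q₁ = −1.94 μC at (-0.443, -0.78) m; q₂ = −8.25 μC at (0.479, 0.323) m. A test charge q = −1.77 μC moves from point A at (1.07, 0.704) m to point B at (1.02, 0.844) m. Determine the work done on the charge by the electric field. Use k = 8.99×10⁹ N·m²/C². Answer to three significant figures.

The work done by the electric force is W_field = −ΔU = −q(V_B − V_A) = q(V_A − V_B).
At A: distances to the source charges are 2.12 m, 0.703 m; V_A = Σ kqᵢ/rᵢ = -1.14×10⁵ V.
At B: distances to the source charges are 2.19 m, 0.751 m; V_B = Σ kqᵢ/rᵢ = -1.07×10⁵ V.
ΔV = V_B − V_A = 6980 V.
W_field = −qΔV = −(-1.77×10⁻⁶ C)(6980 V) = 0.0124 J.

0.0124 J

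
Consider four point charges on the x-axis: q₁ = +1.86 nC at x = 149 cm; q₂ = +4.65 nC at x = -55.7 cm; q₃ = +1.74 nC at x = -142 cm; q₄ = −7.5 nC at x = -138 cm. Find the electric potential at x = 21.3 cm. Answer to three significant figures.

The total potential is the scalar sum of each charge's contribution, V = Σ kqᵢ/rᵢ.
Distances from the field point to each charge: r₁ = 1.28 m, r₂ = 0.770 m, r₃ = 1.63 m, r₄ = 1.59 m.
V = k[(1.86×10⁻⁹)/(1.28) + (4.65×10⁻⁹)/(0.770) + (1.74×10⁻⁹)/(1.63) + (-7.50×10⁻⁹)/(1.59)] = 34.6 V.

34.6 V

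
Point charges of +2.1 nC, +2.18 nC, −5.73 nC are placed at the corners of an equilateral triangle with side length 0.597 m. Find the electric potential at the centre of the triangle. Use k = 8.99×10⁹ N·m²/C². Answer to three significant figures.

-37.8 V

The total potential is the scalar sum of each charge's contribution, V = Σ kqᵢ/rᵢ.
The distance from each vertex to the centroid is a/√3 = 0.345 m.
V = k[(2.10×10⁻⁹)/(0.345) + (2.18×10⁻⁹)/(0.345) + (-5.73×10⁻⁹)/(0.345)] = -37.8 V.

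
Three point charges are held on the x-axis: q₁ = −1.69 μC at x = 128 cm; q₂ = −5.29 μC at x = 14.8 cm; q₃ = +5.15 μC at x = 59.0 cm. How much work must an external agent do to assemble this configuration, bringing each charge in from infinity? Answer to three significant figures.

The assembly work is the sum of pairwise potential energies, U = Σ_{i<j} kqᵢqⱼ/rᵢⱼ.
Pair separations: r₁₂ = 1.13 m, r₁₃ = 0.690 m, r₂₃ = 0.442 m.
U = (0.0710) + (-0.113) + (-0.554) = -0.597 J.

-0.597 J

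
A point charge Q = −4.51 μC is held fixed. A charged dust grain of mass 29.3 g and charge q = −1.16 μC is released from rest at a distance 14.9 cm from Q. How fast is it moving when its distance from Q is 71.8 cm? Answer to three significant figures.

Only the electrostatic force acts, so mechanical energy is conserved: ½mv² = U₁ − U₂ = kQq(1/r₁ − 1/r₂).
U₁ − U₂ = (8.99×10⁹ N·m²/C²)(-4.51×10⁻⁶ C)(-1.16×10⁻⁶ C)(1/0.149 − 1/0.718) = 0.250 J.
v = √(2·0.250/0.0293) = 4.13 m/s.

4.13 m/s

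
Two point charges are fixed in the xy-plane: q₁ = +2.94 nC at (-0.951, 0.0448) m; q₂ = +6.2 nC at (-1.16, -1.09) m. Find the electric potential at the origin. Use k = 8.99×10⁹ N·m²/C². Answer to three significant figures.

The total potential is the scalar sum of each charge's contribution, V = Σ kqᵢ/rᵢ.
Distances from the field point to each charge: r₁ = 0.952 m, r₂ = 1.59 m.
V = k[(2.94×10⁻⁹)/(0.952) + (6.20×10⁻⁹)/(1.59)] = 62.8 V.

62.8 V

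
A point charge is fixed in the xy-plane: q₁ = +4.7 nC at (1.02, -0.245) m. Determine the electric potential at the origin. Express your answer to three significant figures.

40.3 V

The total potential is the scalar sum of each charge's contribution, V = Σ kqᵢ/rᵢ.
Distances from the field point to each charge: r₁ = 1.05 m.
V = k[(4.70×10⁻⁹)/(1.05)] = 40.3 V.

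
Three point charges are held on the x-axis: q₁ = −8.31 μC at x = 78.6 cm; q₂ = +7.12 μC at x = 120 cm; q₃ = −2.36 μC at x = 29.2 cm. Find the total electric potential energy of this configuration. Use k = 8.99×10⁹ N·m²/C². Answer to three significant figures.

The work to assemble the configuration equals its total potential energy, U = Σ kqᵢqⱼ/rᵢⱼ over all pairs.
Pair separations: r₁₂ = 0.414 m, r₁₃ = 0.494 m, r₂₃ = 0.908 m.
U = (-1.28) + (0.357) + (-0.166) = -1.09 J.

-1.09 J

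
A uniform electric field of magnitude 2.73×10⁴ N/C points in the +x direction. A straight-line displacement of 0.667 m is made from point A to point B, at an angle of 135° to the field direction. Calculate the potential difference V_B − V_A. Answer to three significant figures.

1.29×10⁴ V

Only the component of displacement along E changes the potential: ΔV = −E·d·cosθ.
ΔV = −(2.73×10⁴ V/m)(0.667 m)cos135° = 1.29×10⁴ V.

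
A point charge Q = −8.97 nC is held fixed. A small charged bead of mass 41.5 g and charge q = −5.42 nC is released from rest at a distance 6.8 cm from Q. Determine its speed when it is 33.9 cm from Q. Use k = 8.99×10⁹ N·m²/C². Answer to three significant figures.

Only the electrostatic force acts, so mechanical energy is conserved: ½mv² = U₁ − U₂ = kQq(1/r₁ − 1/r₂).
U₁ − U₂ = (8.99×10⁹ N·m²/C²)(-8.97×10⁻⁹ C)(-5.42×10⁻⁹ C)(1/0.0680 − 1/0.339) = 5.14×10⁻⁶ J.
v = √(2·5.14×10⁻⁶/0.0415) = 0.0157 m/s.

0.0157 m/s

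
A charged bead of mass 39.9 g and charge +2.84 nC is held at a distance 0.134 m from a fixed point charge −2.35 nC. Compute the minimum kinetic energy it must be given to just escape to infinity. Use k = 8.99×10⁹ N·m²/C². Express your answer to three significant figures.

4.48×10⁻⁷ J

To just escape, total mechanical energy must reach zero at infinity: ½mv²_min + U = 0, so ½mv²_min = −U = |kQq|/r.
|U| = |kQq|/r = (8.99×10⁹ N·m²/C²)(2.35×10⁻⁹)(2.84×10⁻⁹)/(0.134) = 4.48×10⁻⁷ J.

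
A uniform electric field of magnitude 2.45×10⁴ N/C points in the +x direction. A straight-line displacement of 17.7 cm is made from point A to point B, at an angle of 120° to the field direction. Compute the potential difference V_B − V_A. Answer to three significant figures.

Only the component of displacement along E changes the potential: ΔV = −E·d·cosθ.
ΔV = −(2.45×10⁴ V/m)(0.177 m)cos120° = 2170 V.

2170 V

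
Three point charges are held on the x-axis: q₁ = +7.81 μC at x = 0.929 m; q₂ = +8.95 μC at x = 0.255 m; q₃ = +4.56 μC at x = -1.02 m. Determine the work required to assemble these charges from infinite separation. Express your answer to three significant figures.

1.38 J

The assembly work is the sum of pairwise potential energies, U = Σ_{i<j} kqᵢqⱼ/rᵢⱼ.
Pair separations: r₁₂ = 0.674 m, r₁₃ = 1.95 m, r₂₃ = 1.27 m.
U = (0.932) + (0.164) + (0.288) = 1.38 J.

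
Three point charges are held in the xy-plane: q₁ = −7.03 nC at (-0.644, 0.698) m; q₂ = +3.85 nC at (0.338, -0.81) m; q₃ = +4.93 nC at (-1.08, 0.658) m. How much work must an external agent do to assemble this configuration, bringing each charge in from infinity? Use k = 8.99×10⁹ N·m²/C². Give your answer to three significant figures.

The assembly work is the sum of pairwise potential energies, U = Σ_{i<j} kqᵢqⱼ/rᵢⱼ.
Pair separations: r₁₂ = 1.80 m, r₁₃ = 0.438 m, r₂₃ = 2.04 m.
U = (-1.35×10⁻⁷) + (-7.12×10⁻⁷) + (8.36×10⁻⁸) = -7.63×10⁻⁷ J.

-7.63×10⁻⁷ J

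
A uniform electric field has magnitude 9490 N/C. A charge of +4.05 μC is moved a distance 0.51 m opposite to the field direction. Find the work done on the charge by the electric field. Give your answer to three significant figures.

-0.0196 J

The potential change for a displacement 0.51 m opposite to the field direction is ΔV = +Ed = 4840 V.
W_field = −qΔV = -0.0196 J.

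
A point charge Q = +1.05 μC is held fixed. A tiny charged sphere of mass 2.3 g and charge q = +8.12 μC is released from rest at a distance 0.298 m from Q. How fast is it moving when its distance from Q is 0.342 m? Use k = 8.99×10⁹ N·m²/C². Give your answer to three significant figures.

Only the electrostatic force acts, so mechanical energy is conserved: ½mv² = U₁ − U₂ = kQq(1/r₁ − 1/r₂).
U₁ − U₂ = (8.99×10⁹ N·m²/C²)(1.05×10⁻⁶ C)(8.12×10⁻⁶ C)(1/0.298 − 1/0.342) = 0.0331 J.
v = √(2·0.0331/2.30×10⁻³) = 5.36 m/s.

5.36 m/s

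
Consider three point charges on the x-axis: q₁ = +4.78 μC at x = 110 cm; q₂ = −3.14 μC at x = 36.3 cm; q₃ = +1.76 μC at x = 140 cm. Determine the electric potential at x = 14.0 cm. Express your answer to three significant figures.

The total potential is the scalar sum of each charge's contribution, V = Σ kqᵢ/rᵢ.
Distances from the field point to each charge: r₁ = 0.960 m, r₂ = 0.223 m, r₃ = 1.26 m.
V = k[(4.78×10⁻⁶)/(0.960) + (-3.14×10⁻⁶)/(0.223) + (1.76×10⁻⁶)/(1.26)] = -6.93×10⁴ V.

-6.93×10⁴ V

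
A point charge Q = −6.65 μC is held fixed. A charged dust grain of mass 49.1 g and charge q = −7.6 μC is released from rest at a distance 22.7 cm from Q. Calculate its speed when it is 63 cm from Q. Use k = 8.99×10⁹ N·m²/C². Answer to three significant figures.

Only the electrostatic force acts, so mechanical energy is conserved: ½mv² = U₁ − U₂ = kQq(1/r₁ − 1/r₂).
U₁ − U₂ = (8.99×10⁹ N·m²/C²)(-6.65×10⁻⁶ C)(-7.60×10⁻⁶ C)(1/0.227 − 1/0.630) = 1.28 J.
v = √(2·1.28/0.0491) = 7.22 m/s.

7.22 m/s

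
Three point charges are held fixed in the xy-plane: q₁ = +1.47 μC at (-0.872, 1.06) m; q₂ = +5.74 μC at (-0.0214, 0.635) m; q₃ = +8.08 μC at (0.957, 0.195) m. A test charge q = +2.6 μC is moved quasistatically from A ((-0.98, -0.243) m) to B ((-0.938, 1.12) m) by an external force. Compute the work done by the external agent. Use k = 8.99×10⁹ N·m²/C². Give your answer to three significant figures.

0.380 J

For quasistatic motion the external work equals the change in potential energy: W_ext = qΔV = q(V_B − V_A).
At A: distances to the source charges are 1.31 m, 1.30 m, 1.99 m; V_A = Σ kqᵢ/rᵢ = 8.64×10⁴ V.
At B: distances to the source charges are 0.0892 m, 1.04 m, 2.11 m; V_B = Σ kqᵢ/rᵢ = 2.32×10⁵ V.
ΔV = V_B − V_A = 1.46×10⁵ V.
W_ext = qΔV = (2.60×10⁻⁶ C)(1.46×10⁵ V) = 0.380 J.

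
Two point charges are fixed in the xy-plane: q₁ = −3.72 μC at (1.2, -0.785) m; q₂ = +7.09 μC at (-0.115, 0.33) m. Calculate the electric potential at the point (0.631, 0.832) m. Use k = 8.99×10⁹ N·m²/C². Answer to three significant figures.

Electric potential is a scalar, so the contributions from each charge add algebraically: V = Σ kqᵢ/rᵢ.
Distances from the field point to each charge: r₁ = 1.71 m, r₂ = 0.899 m.
V = k[(-3.72×10⁻⁶)/(1.71) + (7.09×10⁻⁶)/(0.899)] = 5.14×10⁴ V.

5.14×10⁴ V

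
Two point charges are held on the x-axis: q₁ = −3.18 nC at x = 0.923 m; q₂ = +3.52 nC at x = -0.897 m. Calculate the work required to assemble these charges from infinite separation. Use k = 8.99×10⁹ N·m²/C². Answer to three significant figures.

-5.53×10⁻⁸ J

The assembly work is the sum of pairwise potential energies, U = Σ_{i<j} kqᵢqⱼ/rᵢⱼ.
Pair separations: r₁₂ = 1.82 m.
U = (-5.53×10⁻⁸) = -5.53×10⁻⁸ J.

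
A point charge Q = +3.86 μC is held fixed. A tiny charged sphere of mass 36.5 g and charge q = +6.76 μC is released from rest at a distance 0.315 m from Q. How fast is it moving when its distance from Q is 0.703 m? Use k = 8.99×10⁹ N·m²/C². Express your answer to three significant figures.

4.75 m/s

Only the electrostatic force acts, so mechanical energy is conserved: ½mv² = U₁ − U₂ = kQq(1/r₁ − 1/r₂).
U₁ − U₂ = (8.99×10⁹ N·m²/C²)(3.86×10⁻⁶ C)(6.76×10⁻⁶ C)(1/0.315 − 1/0.703) = 0.411 J.
v = √(2·0.411/0.0365) = 4.75 m/s.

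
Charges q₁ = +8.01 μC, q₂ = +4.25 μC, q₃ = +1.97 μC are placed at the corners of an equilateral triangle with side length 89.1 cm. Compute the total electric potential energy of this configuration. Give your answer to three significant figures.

The work to assemble the configuration equals its total potential energy, U = Σ kqᵢqⱼ/rᵢⱼ over all pairs.
All three pair separations equal the side length, 0.891 m.
U = (0.343) + (0.159) + (0.0845) = 0.587 J.

0.587 J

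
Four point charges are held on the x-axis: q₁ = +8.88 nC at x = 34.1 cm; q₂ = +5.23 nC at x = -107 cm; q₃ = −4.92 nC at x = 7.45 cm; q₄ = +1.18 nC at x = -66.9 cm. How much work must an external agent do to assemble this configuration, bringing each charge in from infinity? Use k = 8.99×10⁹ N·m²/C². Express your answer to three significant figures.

The work to assemble the configuration equals its total potential energy, U = Σ kqᵢqⱼ/rᵢⱼ over all pairs.
Pair separations: r₁₂ = 1.41 m, r₁₃ = 0.267 m, r₁₄ = 1.01 m, r₂₃ = 1.14 m, r₂₄ = 0.401 m, r₃₄ = 0.744 m.
Summing all 6 pair terms gives U = -1.22×10⁻⁶ J.

-1.22×10⁻⁶ J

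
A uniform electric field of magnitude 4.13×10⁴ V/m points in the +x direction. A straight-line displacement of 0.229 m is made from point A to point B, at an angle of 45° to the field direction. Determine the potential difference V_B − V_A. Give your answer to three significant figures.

-6690 V

Only the component of displacement along E changes the potential: ΔV = −E·d·cosθ.
ΔV = −(4.13×10⁴ V/m)(0.229 m)cos45° = -6690 V.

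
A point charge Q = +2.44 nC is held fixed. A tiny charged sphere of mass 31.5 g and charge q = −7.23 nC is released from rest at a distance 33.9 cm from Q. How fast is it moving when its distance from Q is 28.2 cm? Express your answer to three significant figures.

2.45×10⁻³ m/s

Only the electrostatic force acts, so mechanical energy is conserved: ½mv² = U₁ − U₂ = kQq(1/r₁ − 1/r₂).
U₁ − U₂ = (8.99×10⁹ N·m²/C²)(2.44×10⁻⁹ C)(-7.23×10⁻⁹ C)(1/0.339 − 1/0.282) = 9.46×10⁻⁸ J.
v = √(2·9.46×10⁻⁸/0.0315) = 2.45×10⁻³ m/s.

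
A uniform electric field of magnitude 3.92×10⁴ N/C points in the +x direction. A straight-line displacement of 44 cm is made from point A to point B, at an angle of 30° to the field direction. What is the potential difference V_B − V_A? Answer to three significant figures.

Only the component of displacement along E changes the potential: ΔV = −E·d·cosθ.
ΔV = −(3.92×10⁴ V/m)(0.440 m)cos30° = -1.49×10⁴ V.

-1.49×10⁴ V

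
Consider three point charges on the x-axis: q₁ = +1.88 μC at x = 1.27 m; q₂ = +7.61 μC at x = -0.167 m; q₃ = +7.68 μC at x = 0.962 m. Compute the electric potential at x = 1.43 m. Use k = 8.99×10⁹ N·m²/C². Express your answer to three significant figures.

2.96×10⁵ V

Electric potential is a scalar, so the contributions from each charge add algebraically: V = Σ kqᵢ/rᵢ.
Distances from the field point to each charge: r₁ = 0.160 m, r₂ = 1.60 m, r₃ = 0.468 m.
V = k[(1.88×10⁻⁶)/(0.160) + (7.61×10⁻⁶)/(1.60) + (7.68×10⁻⁶)/(0.468)] = 2.96×10⁵ V.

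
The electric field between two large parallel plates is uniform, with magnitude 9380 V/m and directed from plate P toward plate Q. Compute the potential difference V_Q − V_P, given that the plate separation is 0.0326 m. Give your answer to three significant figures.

In a uniform field, potential decreases in the direction of E: ΔV = −E·d for a displacement d parallel to E.
Going from P to Q is a displacement of 0.0326 m along the field, so V_Q − V_P = −Ed = -306 V.

-306 V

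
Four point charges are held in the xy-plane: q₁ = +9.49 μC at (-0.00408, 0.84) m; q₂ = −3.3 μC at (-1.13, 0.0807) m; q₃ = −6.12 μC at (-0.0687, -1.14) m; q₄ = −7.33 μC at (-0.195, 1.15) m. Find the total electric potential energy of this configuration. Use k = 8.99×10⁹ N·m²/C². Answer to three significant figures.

-1.75 J

The assembly work is the sum of pairwise potential energies, U = Σ_{i<j} kqᵢqⱼ/rᵢⱼ.
Pair separations: r₁₂ = 1.36 m, r₁₃ = 1.98 m, r₁₄ = 0.364 m, r₂₃ = 1.62 m, r₂₄ = 1.42 m, r₃₄ = 2.29 m.
Summing all 6 pair terms gives U = -1.75 J.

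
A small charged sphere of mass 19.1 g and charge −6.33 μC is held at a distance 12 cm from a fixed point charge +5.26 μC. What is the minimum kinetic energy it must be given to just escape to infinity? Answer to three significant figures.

2.49 J

To just escape, total mechanical energy must reach zero at infinity: ½mv²_min + U = 0, so ½mv²_min = −U = |kQq|/r.
|U| = |kQq|/r = (8.99×10⁹ N·m²/C²)(5.26×10⁻⁶)(6.33×10⁻⁶)/(0.120) = 2.49 J.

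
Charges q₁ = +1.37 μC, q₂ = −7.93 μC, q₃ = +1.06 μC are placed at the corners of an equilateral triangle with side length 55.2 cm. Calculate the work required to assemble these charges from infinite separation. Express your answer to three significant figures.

-0.290 J

The work to assemble the configuration equals its total potential energy, U = Σ kqᵢqⱼ/rᵢⱼ over all pairs.
All three pair separations equal the side length, 0.552 m.
U = (-0.177) + (0.0237) + (-0.137) = -0.290 J.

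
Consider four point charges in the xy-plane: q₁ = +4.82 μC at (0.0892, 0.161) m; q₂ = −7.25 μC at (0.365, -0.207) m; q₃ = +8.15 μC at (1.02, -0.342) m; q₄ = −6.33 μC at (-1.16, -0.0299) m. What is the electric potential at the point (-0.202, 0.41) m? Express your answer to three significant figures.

Electric potential is a scalar, so the contributions from each charge add algebraically: V = Σ kqᵢ/rᵢ.
Distances from the field point to each charge: r₁ = 0.383 m, r₂ = 0.838 m, r₃ = 1.43 m, r₄ = 1.05 m.
V = k[(4.82×10⁻⁶)/(0.383) + (-7.25×10⁻⁶)/(0.838) + (8.15×10⁻⁶)/(1.43) + (-6.33×10⁻⁶)/(1.05)] = 3.24×10⁴ V.

3.24×10⁴ V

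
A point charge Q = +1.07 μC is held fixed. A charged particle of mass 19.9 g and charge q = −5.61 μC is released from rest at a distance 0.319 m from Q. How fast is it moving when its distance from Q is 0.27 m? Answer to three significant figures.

1.76 m/s

Only the electrostatic force acts, so mechanical energy is conserved: ½mv² = U₁ − U₂ = kQq(1/r₁ − 1/r₂).
U₁ − U₂ = (8.99×10⁹ N·m²/C²)(1.07×10⁻⁶ C)(-5.61×10⁻⁶ C)(1/0.319 − 1/0.270) = 0.0307 J.
v = √(2·0.0307/0.0199) = 1.76 m/s.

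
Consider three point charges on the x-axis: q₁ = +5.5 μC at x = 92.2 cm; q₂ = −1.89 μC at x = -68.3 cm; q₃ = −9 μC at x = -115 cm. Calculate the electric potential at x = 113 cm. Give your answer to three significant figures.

1.93×10⁵ V

The total potential is the scalar sum of each charge's contribution, V = Σ kqᵢ/rᵢ.
Distances from the field point to each charge: r₁ = 0.208 m, r₂ = 1.81 m, r₃ = 2.28 m.
V = k[(5.50×10⁻⁶)/(0.208) + (-1.89×10⁻⁶)/(1.81) + (-9.00×10⁻⁶)/(2.28)] = 1.93×10⁵ V.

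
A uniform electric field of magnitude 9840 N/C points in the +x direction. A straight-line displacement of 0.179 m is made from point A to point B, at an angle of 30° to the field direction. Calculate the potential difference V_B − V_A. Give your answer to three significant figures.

-1530 V

Only the component of displacement along E changes the potential: ΔV = −E·d·cosθ.
ΔV = −(9840 V/m)(0.179 m)cos30° = -1530 V.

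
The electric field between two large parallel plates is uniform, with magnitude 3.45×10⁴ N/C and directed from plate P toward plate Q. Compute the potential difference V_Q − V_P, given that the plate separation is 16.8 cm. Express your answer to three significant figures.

-5800 V

In a uniform field, potential decreases in the direction of E: ΔV = −E·d for a displacement d parallel to E.
Going from P to Q is a displacement of 16.8 cm along the field, so V_Q − V_P = −Ed = -5800 V.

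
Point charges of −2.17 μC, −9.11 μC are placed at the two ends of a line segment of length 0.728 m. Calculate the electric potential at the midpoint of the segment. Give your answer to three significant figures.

-2.79×10⁵ V

The total potential is the scalar sum of each charge's contribution, V = Σ kqᵢ/rᵢ.
Each charge is 0.364 m from the midpoint.
V = k[(-2.17×10⁻⁶)/(0.364) + (-9.11×10⁻⁶)/(0.364)] = -2.79×10⁵ V.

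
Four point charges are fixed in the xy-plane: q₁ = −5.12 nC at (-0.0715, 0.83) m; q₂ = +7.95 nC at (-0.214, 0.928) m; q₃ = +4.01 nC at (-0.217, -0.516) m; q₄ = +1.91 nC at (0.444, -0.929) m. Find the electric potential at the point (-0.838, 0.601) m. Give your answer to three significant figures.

The total potential is the scalar sum of each charge's contribution, V = Σ kqᵢ/rᵢ.
Distances from the field point to each charge: r₁ = 0.800 m, r₂ = 0.704 m, r₃ = 1.28 m, r₄ = 2.00 m.
V = k[(-5.12×10⁻⁹)/(0.800) + (7.95×10⁻⁹)/(0.704) + (4.01×10⁻⁹)/(1.28) + (1.91×10⁻⁹)/(2.00)] = 80.7 V.

80.7 V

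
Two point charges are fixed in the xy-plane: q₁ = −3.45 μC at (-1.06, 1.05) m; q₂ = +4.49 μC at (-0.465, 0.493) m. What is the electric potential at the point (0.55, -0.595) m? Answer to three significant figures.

1.37×10⁴ V

The total potential is the scalar sum of each charge's contribution, V = Σ kqᵢ/rᵢ.
Distances from the field point to each charge: r₁ = 2.30 m, r₂ = 1.49 m.
V = k[(-3.45×10⁻⁶)/(2.30) + (4.49×10⁻⁶)/(1.49)] = 1.37×10⁴ V.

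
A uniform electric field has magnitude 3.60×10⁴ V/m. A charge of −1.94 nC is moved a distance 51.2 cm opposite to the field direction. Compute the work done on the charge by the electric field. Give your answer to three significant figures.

3.58×10⁻⁵ J

The potential change for a displacement 51.2 cm opposite to the field direction is ΔV = +Ed = 1.84×10⁴ V.
W_field = −qΔV = 3.58×10⁻⁵ J.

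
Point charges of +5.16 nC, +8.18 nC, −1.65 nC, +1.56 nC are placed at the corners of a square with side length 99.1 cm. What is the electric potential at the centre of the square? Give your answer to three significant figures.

The total potential is the scalar sum of each charge's contribution, V = Σ kqᵢ/rᵢ.
The distance from each corner to the centre is a√2/2 = 0.701 m.
V = k[(5.16×10⁻⁹)/(0.701) + (8.18×10⁻⁹)/(0.701) + (-1.65×10⁻⁹)/(0.701) + (1.56×10⁻⁹)/(0.701)] = 170 V.

170 V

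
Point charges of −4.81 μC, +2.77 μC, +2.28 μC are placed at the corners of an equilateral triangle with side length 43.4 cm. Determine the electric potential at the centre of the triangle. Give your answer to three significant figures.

8610 V

Electric potential is a scalar, so the contributions from each charge add algebraically: V = Σ kqᵢ/rᵢ.
The distance from each vertex to the centroid is a/√3 = 0.251 m.
V = k[(-4.81×10⁻⁶)/(0.251) + (2.77×10⁻⁶)/(0.251) + (2.28×10⁻⁶)/(0.251)] = 8610 V.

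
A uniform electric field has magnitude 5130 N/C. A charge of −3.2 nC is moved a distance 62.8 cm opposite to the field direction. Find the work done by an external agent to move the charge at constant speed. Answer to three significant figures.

-1.03×10⁻⁵ J

The potential change for a displacement 62.8 cm opposite to the field direction is ΔV = +Ed = 3220 V.
W_ext = qΔV = -1.03×10⁻⁵ J.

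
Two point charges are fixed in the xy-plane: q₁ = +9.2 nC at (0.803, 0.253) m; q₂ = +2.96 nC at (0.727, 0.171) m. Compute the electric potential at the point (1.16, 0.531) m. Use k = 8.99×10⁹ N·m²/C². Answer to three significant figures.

230 V

The total potential is the scalar sum of each charge's contribution, V = Σ kqᵢ/rᵢ.
Distances from the field point to each charge: r₁ = 0.452 m, r₂ = 0.563 m.
V = k[(9.20×10⁻⁹)/(0.452) + (2.96×10⁻⁹)/(0.563)] = 230 V.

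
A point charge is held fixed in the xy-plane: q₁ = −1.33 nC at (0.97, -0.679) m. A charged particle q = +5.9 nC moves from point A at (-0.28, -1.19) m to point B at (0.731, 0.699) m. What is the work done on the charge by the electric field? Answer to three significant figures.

-1.80×10⁻⁹ J

The work done by the electric force is W_field = −ΔU = −q(V_B − V_A) = q(V_A − V_B).
At A: distance to the source charge is 1.35 m; V_A = kq₁/r = -8.85 V.
At B: distance to the source charge is 1.40 m; V_B = kq₁/r = -8.55 V.
ΔV = V_B − V_A = 0.305 V.
W_field = −qΔV = −(5.90×10⁻⁹ C)(0.305 V) = -1.80×10⁻⁹ J.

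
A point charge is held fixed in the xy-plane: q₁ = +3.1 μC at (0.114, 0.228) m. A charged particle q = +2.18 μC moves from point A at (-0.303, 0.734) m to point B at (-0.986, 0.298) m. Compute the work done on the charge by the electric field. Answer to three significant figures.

The work done by the electric force is W_field = −ΔU = −q(V_B − V_A) = q(V_A − V_B).
At A: distance to the source charge is 0.656 m; V_A = kq₁/r = 4.25×10⁴ V.
At B: distance to the source charge is 1.10 m; V_B = kq₁/r = 2.53×10⁴ V.
ΔV = V_B − V_A = -1.72×10⁴ V.
W_field = −qΔV = −(2.18×10⁻⁶ C)(-1.72×10⁴ V) = 0.0375 J.

0.0375 J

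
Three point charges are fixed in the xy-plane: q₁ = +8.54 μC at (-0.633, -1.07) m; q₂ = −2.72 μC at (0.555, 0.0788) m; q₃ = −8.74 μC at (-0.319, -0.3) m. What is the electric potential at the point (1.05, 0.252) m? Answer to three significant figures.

-6.40×10⁴ V

The total potential is the scalar sum of each charge's contribution, V = Σ kqᵢ/rᵢ.
Distances from the field point to each charge: r₁ = 2.14 m, r₂ = 0.524 m, r₃ = 1.48 m.
V = k[(8.54×10⁻⁶)/(2.14) + (-2.72×10⁻⁶)/(0.524) + (-8.74×10⁻⁶)/(1.48)] = -6.40×10⁴ V.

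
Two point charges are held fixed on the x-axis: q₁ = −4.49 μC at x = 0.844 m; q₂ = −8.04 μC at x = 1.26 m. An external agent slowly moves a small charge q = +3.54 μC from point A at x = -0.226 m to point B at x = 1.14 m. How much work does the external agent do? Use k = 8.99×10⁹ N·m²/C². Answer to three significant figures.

-2.31 J

For quasistatic motion the external work equals the change in potential energy: W_ext = qΔV = q(V_B − V_A).
At A: distances to the source charges are 1.07 m, 1.49 m; V_A = Σ kqᵢ/rᵢ = -8.64×10⁴ V.
At B: distances to the source charges are 0.296 m, 0.120 m; V_B = Σ kqᵢ/rᵢ = -7.39×10⁵ V.
ΔV = V_B − V_A = -6.52×10⁵ V.
W_ext = qΔV = (3.54×10⁻⁶ C)(-6.52×10⁵ V) = -2.31 J.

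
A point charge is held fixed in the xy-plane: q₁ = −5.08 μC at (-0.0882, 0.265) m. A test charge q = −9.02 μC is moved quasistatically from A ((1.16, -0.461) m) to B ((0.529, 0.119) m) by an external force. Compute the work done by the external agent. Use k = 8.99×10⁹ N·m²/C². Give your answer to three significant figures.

0.364 J

For quasistatic motion the external work equals the change in potential energy: W_ext = qΔV = q(V_B − V_A).
At A: distance to the source charge is 1.44 m; V_A = kq₁/r = -3.16×10⁴ V.
At B: distance to the source charge is 0.634 m; V_B = kq₁/r = -7.20×10⁴ V.
ΔV = V_B − V_A = -4.04×10⁴ V.
W_ext = qΔV = (-9.02×10⁻⁶ C)(-4.04×10⁴ V) = 0.364 J.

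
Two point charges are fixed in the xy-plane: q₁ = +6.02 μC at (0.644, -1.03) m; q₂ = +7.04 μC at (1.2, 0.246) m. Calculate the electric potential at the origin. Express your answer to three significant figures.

The total potential is the scalar sum of each charge's contribution, V = Σ kqᵢ/rᵢ.
Distances from the field point to each charge: r₁ = 1.21 m, r₂ = 1.22 m.
V = k[(6.02×10⁻⁶)/(1.21) + (7.04×10⁻⁶)/(1.22)] = 9.62×10⁴ V.

9.62×10⁴ V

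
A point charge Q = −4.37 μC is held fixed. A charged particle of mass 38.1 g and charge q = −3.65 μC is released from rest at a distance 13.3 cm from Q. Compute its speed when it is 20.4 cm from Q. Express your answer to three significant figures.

Only the electrostatic force acts, so mechanical energy is conserved: ½mv² = U₁ − U₂ = kQq(1/r₁ − 1/r₂).
U₁ − U₂ = (8.99×10⁹ N·m²/C²)(-4.37×10⁻⁶ C)(-3.65×10⁻⁶ C)(1/0.133 − 1/0.204) = 0.375 J.
v = √(2·0.375/0.0381) = 4.44 m/s.

4.44 m/s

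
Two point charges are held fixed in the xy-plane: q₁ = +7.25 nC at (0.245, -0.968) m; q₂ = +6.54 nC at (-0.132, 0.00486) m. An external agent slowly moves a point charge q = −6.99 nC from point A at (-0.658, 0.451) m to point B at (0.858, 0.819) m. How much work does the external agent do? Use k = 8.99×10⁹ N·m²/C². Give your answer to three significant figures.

For quasistatic motion the external work equals the change in potential energy: W_ext = qΔV = q(V_B − V_A).
At A: distances to the source charges are 1.68 m, 0.690 m; V_A = Σ kqᵢ/rᵢ = 124 V.
At B: distances to the source charges are 1.89 m, 1.28 m; V_B = Σ kqᵢ/rᵢ = 80.4 V.
ΔV = V_B − V_A = -43.6 V.
W_ext = qΔV = (-6.99×10⁻⁹ C)(-43.6 V) = 3.05×10⁻⁷ J.

3.05×10⁻⁷ J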